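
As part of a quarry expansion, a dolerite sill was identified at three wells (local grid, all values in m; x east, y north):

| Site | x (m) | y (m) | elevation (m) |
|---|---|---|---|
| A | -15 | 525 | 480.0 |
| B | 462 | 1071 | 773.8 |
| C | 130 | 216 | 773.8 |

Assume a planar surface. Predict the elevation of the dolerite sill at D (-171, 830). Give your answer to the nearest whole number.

Let the plane be z = a·x + b·y + c.
B−A: 477a + 546b = 293.8;  C−A: 145a − 309b = 293.8.
Solving gives a = 1.10874, b = −0.43053.
Then c = 480 − a·-15 − b·525 = 722.66.
At (-171, 830): z = −189.6 − 357.3 + 722.66 = 175.7 m.

176 m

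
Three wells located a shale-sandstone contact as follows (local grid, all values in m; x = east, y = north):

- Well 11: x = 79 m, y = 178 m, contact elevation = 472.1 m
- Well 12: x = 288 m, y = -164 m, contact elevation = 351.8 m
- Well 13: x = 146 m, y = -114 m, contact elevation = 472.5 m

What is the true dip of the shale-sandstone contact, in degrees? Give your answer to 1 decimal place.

43.5°

Let the plane be z = a·x + b·y + c.
Well 12−Well 11: 209a − 342b = −120.3;  Well 13−Well 11: 67a − 292b = 0.4.
Solving gives a = −0.92523, b = −0.21367.
Gradient magnitude |∇z| = √(a² + b²) = √(0.85606 + 0.04565) = 0.94959.
True dip = arctan(0.94959) = 43.5°, dipping toward ENE (azimuth ≈ 077°).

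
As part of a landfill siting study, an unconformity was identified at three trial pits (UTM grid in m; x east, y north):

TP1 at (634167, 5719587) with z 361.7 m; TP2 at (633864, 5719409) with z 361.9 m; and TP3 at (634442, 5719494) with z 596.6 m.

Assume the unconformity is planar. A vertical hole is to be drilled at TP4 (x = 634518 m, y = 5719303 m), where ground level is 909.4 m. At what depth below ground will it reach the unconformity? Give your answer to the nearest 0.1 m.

95.2 m

Two edge vectors: TP1→TP2 = (-303, -178, 0.2), TP1→TP3 = (275, -93, 234.9).
Normal n = (TP1→TP2) × (TP1→TP3) = (-41793.6, 71229.7, 77129).
So ∂z/∂x = −n_x/n_z = 0.541866224 and ∂z/∂y = −n_y/n_z = −0.923513853.
Intercept c from TP1: 361.7 − 343633.68 + 5282117.83 = 4938845.85.
At (634518, 5719303): z_contact = 343823.87 − 5281855.55 + 4938845.85 = 814.17 m.
Depth below ground = 909.4 − 814.17 = 95.2 m.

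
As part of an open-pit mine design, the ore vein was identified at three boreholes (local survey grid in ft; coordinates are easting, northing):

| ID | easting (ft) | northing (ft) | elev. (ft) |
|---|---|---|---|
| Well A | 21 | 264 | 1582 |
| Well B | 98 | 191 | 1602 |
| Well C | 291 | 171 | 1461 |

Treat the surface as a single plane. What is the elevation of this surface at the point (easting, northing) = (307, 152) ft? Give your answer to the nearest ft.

1470 ft

Two edge vectors: Well A→Well B = (77, -73, 20), Well A→Well C = (270, -93, -121).
Normal n = (Well A→Well B) × (Well A→Well C) = (10693, 14717, 12549).
So ∂z/∂easting = −n_x/n_z = −0.85210 and ∂z/∂northing = −n_y/n_z = −1.17276.
Intercept c from Well A: 1582 + 17.89 + 309.61 = 1909.50.
At (307, 152): z = −261.6 − 178.3 + 1909.50 = 1469.6 ft.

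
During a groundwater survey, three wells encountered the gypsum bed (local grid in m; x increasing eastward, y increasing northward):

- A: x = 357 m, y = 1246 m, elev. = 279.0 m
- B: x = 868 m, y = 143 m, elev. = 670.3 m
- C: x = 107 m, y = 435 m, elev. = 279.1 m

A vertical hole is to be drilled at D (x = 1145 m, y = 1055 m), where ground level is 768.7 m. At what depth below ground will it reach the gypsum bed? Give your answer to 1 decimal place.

Let the plane be z = a·x + b·y + c.
B−A: 511a − 1103b = 391.3;  C−A: −250a − 811b = 0.1.
Solving gives a = 0.459646, b = −0.141814.
Then c = 279 − a·357 − b·1246 = 291.61.
At (1145, 1055): z_contact = 526.29 − 149.61 + 291.61 = 668.29 m.
Depth below ground = 768.7 − 668.29 = 100.4 m.

100.4 m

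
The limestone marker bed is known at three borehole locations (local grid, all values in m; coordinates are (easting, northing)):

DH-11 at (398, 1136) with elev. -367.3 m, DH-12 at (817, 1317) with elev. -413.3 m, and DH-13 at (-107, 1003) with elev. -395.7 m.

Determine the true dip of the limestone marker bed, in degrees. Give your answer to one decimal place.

Let the plane be z = a·E + b·N + c.
DH-12−DH-11: 419a + 181b = −46;  DH-13−DH-11: −505a − 133b = −28.4.
Solving gives a = 0.31556, b = −0.98463.
Gradient magnitude |∇z| = √(a² + b²) = √(0.09958 + 0.96949) = 1.03396.
True dip = arctan(1.03396) = 46.0°, dipping toward NNW (azimuth ≈ 342°).

46.0°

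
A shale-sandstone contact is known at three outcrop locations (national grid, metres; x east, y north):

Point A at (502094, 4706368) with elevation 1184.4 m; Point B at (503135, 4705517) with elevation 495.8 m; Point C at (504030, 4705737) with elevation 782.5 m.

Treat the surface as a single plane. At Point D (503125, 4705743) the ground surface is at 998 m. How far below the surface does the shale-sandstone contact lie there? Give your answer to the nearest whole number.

294 m

Two edge vectors: Point A→Point B = (1041, -851, -688.6), Point A→Point C = (1936, -631, -401.9).
Normal n = (Point A→Point B) × (Point A→Point C) = (-92489.7, -914751.7, 990665).
So ∂z/∂x = −n_x/n_z = 0.09336123 and ∂z/∂y = −n_y/n_z = 0.92337137.
Intercept c from Point A: 1184.4 − 46876.11 − 4345725.48 = −4391417.19.
At (503125, 4705743): z_contact = 46972.4 + 4345148.4 − 4391417.19 = 703.5 m.
Depth below ground = 998 − 703.5 = 294 m.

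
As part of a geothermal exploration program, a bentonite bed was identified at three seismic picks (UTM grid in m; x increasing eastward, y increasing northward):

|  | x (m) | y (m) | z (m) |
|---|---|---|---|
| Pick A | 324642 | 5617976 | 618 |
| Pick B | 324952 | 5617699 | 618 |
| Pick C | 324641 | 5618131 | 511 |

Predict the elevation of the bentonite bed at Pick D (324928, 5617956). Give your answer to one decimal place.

454.4 m

Two edge vectors: Pick A→Pick B = (310, -277, 0), Pick A→Pick C = (-1, 155, -107).
Normal n = (Pick A→Pick B) × (Pick A→Pick C) = (29639, 33170, 47773).
So ∂z/∂x = −n_x/n_z = −0.620413204 and ∂z/∂y = −n_y/n_z = −0.694325246.
Intercept c from Pick A: 618 + 201412.18 + 3900702.57 = 4102732.75.
At (324928, 5617956): z = −201589.6 − 3900688.7 + 4102732.75 = 454.4 m.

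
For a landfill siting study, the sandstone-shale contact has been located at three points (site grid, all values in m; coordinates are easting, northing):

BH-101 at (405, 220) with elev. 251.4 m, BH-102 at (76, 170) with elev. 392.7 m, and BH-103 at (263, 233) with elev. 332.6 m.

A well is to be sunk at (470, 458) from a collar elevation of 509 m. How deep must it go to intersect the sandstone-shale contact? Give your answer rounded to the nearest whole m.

152 m

Let the plane be z = a·easting + b·northing + c.
BH-102−BH-101: −329a − 50b = 141.3;  BH-103−BH-101: −142a + 13b = 81.2.
Solving gives a = −0.51832, b = 0.58453.
Then c = 251.4 − a·405 − b·220 = 332.72.
At (470, 458): z_contact = −243.6 + 267.7 + 332.72 = 356.8 m.
Depth below ground = 509 − 356.8 = 152 m.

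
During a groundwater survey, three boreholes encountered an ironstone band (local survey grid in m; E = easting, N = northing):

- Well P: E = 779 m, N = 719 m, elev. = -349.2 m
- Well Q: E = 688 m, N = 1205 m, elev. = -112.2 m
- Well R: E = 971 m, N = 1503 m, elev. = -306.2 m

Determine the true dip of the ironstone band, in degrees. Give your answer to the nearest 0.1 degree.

Two edge vectors: Well P→Well Q = (-91, 486, 237), Well P→Well R = (192, 784, 43).
Normal n = (Well P→Well Q) × (Well P→Well R) = (-164910, 49417, -164656).
So ∂z/∂E = −n_x/n_z = −1.00154 and ∂z/∂N = −n_y/n_z = 0.30012.
Gradient magnitude |∇z| = √(a² + b²) = √(1.00309 + 0.09007) = 1.04554.
True dip = arctan(1.04554) = 46.3°, dipping toward ESE (azimuth ≈ 107°).

46.3°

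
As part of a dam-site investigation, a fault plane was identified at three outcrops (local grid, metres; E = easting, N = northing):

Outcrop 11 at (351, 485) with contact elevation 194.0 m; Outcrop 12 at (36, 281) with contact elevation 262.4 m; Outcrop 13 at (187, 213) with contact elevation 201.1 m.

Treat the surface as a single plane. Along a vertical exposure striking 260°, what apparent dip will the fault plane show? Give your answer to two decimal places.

Let the plane be z = a·E + b·N + c.
Outcrop 12−Outcrop 11: −315a − 204b = 68.4;  Outcrop 13−Outcrop 11: −164a − 272b = 7.1.
Solving gives a = −0.32852, b = 0.17197.
Unit vector along 260° is (sin 260°, cos 260°) = (-0.9848, -0.1736).
Slope in that direction = a·(-0.9848) + b·(-0.1736) = 0.29366.
Apparent dip = arctan|0.29366| = 16.37° (true dip is 20.3°, so apparent ≤ true as expected).

16.37°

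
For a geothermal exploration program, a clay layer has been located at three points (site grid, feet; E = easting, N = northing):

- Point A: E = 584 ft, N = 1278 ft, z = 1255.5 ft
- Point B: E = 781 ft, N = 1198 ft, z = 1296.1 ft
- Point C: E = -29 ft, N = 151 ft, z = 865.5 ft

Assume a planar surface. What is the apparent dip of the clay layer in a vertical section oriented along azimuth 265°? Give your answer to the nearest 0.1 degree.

16.7°

Let the plane be z = a·E + b·N + c.
Point B−Point A: 197a − 80b = 40.6;  Point C−Point A: −613a − 1127b = −390.
Solving gives a = 0.28391, b = 0.19163.
Unit vector along 265° is (sin 265°, cos 265°) = (-0.9962, -0.0872).
Slope in that direction = a·(-0.9962) + b·(-0.0872) = −0.29953.
Apparent dip = arctan|0.29953| = 16.7° (true dip is 18.9°, so apparent ≤ true as expected).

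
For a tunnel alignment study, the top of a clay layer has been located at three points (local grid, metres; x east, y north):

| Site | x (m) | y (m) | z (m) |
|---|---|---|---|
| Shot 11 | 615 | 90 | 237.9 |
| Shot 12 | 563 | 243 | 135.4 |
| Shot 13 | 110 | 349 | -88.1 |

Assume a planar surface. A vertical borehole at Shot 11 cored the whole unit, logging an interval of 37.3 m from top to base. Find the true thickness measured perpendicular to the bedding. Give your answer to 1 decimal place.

Two edge vectors: Shot 11→Shot 12 = (-52, 153, -102.5), Shot 11→Shot 13 = (-505, 259, -326).
Normal n = (Shot 11→Shot 12) × (Shot 11→Shot 13) = (-23330.5, 34810.5, 63797).
So ∂z/∂x = −n_x/n_z = 0.36570 and ∂z/∂y = −n_y/n_z = −0.54564.
|∇z| = √(a²+b²) = 0.65686, so dip δ = arctan(0.65686) = 33.30°.
True thickness = vertical thickness × cos δ = 37.3 × cos 33.30° = 31.2 m.

31.2 m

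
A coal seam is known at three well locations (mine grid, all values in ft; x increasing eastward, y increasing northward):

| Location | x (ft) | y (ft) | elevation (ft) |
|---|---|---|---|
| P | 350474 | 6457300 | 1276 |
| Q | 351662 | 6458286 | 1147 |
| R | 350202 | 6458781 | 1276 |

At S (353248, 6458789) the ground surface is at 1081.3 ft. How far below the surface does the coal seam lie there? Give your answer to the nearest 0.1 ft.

Let the plane be z = a·x + b·y + c.
Q−P: 1188a + 986b = −129;  R−P: −272a + 1481b = 0.
Solving gives a = −0.094223277, b = −0.017305018.
Then c = 1276 − a·350474 − b·6457300 = 146042.50.
At (353248, 6458789): z_contact = −33284.18 − 111769.46 + 146042.50 = 988.86 ft.
Depth below ground = 1081.3 − 988.86 = 92.4 ft.

92.4 ft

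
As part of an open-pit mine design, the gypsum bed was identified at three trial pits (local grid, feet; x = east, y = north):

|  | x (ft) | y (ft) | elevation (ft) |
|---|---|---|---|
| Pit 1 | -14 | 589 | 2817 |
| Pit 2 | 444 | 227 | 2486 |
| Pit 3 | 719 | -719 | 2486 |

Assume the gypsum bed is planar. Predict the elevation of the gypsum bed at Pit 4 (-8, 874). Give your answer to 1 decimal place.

Two edge vectors: Pit 1→Pit 2 = (458, -362, -331), Pit 1→Pit 3 = (733, -1308, -331).
Normal n = (Pit 1→Pit 2) × (Pit 1→Pit 3) = (-313126, -91025, -333718).
So ∂z/∂x = −n_x/n_z = −0.93830 and ∂z/∂y = −n_y/n_z = −0.27276.
Intercept c from Pit 1: 2817 − 13.14 + 160.66 = 2964.52.
At (-8, 874): z = 7.5 − 238.4 + 2964.52 = 2733.6 ft.

2733.6 ft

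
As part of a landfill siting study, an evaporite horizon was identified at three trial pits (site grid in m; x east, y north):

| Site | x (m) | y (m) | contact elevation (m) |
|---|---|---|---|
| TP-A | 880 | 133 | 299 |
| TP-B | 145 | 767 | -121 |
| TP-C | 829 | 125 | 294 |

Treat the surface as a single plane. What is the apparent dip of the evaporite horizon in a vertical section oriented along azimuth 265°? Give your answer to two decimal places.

Let the plane be z = a·x + b·y + c.
TP-B−TP-A: −735a + 634b = −420;  TP-C−TP-A: −51a − 8b = −5.
Solving gives a = 0.17088, b = −0.46436.
Unit vector along 265° is (sin 265°, cos 265°) = (-0.9962, -0.0872).
Slope in that direction = a·(-0.9962) + b·(-0.0872) = −0.12976.
Apparent dip = arctan|0.12976| = 7.39° (true dip is 26.3°, so apparent ≤ true as expected).

7.39°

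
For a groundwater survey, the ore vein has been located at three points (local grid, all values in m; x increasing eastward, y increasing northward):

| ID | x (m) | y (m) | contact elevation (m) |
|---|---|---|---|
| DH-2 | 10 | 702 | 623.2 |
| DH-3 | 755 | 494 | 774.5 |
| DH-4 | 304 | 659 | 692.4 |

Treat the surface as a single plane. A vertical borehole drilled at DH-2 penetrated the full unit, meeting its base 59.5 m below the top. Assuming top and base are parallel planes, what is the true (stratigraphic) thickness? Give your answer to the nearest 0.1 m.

Let the plane be z = a·x + b·y + c.
DH-3−DH-2: 745a − 208b = 151.3;  DH-4−DH-2: 294a − 43b = 69.2.
Solving gives a = 0.27090, b = 0.24288.
|∇z| = √(a²+b²) = 0.36383, so dip δ = arctan(0.36383) = 19.99°.
True thickness = vertical thickness × cos δ = 59.5 × cos 19.99° = 55.9 m.

55.9 m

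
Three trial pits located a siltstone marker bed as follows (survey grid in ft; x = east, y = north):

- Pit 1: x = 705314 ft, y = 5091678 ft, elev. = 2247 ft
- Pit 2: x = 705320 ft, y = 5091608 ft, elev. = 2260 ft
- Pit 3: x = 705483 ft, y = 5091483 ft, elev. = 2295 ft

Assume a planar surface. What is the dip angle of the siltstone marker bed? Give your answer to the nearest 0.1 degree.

11.0°

Let the plane be z = a·x + b·y + c.
Pit 2−Pit 1: 6a − 70b = 13;  Pit 3−Pit 1: 169a − 195b = 48.
Solving gives a = 0.07739, b = −0.17908.
Gradient magnitude |∇z| = √(a² + b²) = √(0.00599 + 0.03207) = 0.19509.
True dip = arctan(0.19509) = 11.0°, dipping toward NNW (azimuth ≈ 337°).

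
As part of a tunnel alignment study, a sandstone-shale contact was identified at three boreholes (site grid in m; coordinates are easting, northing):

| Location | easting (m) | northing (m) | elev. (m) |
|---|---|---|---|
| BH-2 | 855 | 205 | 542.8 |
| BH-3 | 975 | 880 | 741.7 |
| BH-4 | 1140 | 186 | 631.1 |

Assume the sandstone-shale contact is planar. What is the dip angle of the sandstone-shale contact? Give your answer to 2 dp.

21.93°

Let the plane be z = a·easting + b·northing + c.
BH-3−BH-2: 120a + 675b = 198.9;  BH-4−BH-2: 285a − 19b = 88.3.
Solving gives a = 0.32561, b = 0.23678.
Gradient magnitude |∇z| = √(a² + b²) = √(0.10602 + 0.05606) = 0.40260.
True dip = arctan(0.40260) = 21.93°, dipping toward SW (azimuth ≈ 234°).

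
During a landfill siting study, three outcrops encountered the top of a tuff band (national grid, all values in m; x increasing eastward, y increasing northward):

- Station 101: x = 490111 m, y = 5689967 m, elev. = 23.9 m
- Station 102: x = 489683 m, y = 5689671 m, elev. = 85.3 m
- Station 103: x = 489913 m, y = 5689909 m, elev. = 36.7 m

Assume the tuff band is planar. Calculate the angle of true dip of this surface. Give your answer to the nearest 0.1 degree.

Two edge vectors: Station 101→Station 102 = (-428, -296, 61.4), Station 101→Station 103 = (-198, -58, 12.8).
Normal n = (Station 101→Station 102) × (Station 101→Station 103) = (-227.6, -6678.8, -33784).
So ∂z/∂x = −n_x/n_z = −0.00674 and ∂z/∂y = −n_y/n_z = −0.19769.
Gradient magnitude |∇z| = √(a² + b²) = √(0.00005 + 0.03908) = 0.19781.
True dip = arctan(0.19781) = 11.2°, dipping toward N (azimuth ≈ 002°).

11.2°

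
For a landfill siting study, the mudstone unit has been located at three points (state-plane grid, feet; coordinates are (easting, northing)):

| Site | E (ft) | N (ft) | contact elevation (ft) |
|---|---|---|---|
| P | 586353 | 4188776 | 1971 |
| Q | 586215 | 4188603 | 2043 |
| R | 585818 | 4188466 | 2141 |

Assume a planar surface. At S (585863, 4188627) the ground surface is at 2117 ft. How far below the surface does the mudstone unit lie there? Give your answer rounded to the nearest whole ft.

31 ft

Let the plane be z = a·E + b·N + c.
Q−P: −138a − 173b = 72;  R−P: −535a − 310b = 170.
Solving gives a = −0.14244098, b = −0.30256153.
Then c = 1971 − a·586353 − b·4188776 = 1352854.16.
At (585863, 4188627): z_contact = −83450.9 − 1267317.4 + 1352854.16 = 2085.9 ft.
Depth below ground = 2117 − 2085.9 = 31 ft.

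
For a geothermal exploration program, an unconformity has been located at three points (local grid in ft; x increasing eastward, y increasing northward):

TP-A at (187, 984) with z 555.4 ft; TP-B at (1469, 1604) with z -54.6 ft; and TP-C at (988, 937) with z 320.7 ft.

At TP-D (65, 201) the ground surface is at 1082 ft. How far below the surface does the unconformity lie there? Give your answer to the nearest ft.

Two edge vectors: TP-A→TP-B = (1282, 620, -610), TP-A→TP-C = (801, -47, -234.7).
Normal n = (TP-A→TP-B) × (TP-A→TP-C) = (-174184, -187724.6, -556874).
So ∂z/∂x = −n_x/n_z = −0.31279 and ∂z/∂y = −n_y/n_z = −0.33710.
Intercept c from TP-A: 555.4 + 58.49 + 331.71 = 945.60.
At (65, 201): z_contact = −20.3 − 67.8 + 945.60 = 857.5 ft.
Depth below ground = 1082 − 857.5 = 224 ft.

224 ft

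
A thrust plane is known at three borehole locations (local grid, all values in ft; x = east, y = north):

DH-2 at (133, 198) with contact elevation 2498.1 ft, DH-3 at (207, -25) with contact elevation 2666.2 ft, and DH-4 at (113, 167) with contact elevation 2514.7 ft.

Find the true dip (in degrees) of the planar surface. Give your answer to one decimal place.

Let the plane be z = a·x + b·y + c.
DH-3−DH-2: 74a − 223b = 168.1;  DH-4−DH-2: −20a − 31b = 16.6.
Solving gives a = 0.22347, b = −0.67966.
Gradient magnitude |∇z| = √(a² + b²) = √(0.04994 + 0.46193) = 0.71545.
True dip = arctan(0.71545) = 35.6°, dipping toward NNW (azimuth ≈ 342°).

35.6°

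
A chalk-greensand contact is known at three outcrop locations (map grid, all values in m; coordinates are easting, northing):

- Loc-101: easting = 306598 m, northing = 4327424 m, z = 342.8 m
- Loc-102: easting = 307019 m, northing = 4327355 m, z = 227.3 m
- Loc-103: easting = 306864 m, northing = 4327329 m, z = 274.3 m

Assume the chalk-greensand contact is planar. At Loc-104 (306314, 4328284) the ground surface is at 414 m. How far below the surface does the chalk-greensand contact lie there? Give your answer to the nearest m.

64 m

Two edge vectors: Loc-101→Loc-102 = (421, -69, -115.5), Loc-101→Loc-103 = (266, -95, -68.5).
Normal n = (Loc-101→Loc-102) × (Loc-101→Loc-103) = (-6246, -1884.5, -21641).
So ∂z/∂easting = −n_x/n_z = −0.28861883 and ∂z/∂northing = −n_y/n_z = −0.08708008.
Intercept c from Loc-101: 342.8 + 88489.95 + 376832.43 = 465665.18.
At (306314, 4328284): z_contact = −88408.0 − 376907.3 + 465665.18 = 349.9 m.
Depth below ground = 414 − 349.9 = 64 m.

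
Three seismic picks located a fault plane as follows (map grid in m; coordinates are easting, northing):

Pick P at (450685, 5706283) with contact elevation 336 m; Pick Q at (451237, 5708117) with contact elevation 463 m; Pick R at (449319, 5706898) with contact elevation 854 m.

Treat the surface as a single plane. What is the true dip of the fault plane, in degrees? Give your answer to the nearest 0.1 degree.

19.1°

Let the plane be z = a·easting + b·northing + c.
Pick Q−Pick P: 552a + 1834b = 127;  Pick R−Pick P: −1366a + 615b = 518.
Solving gives a = −0.30650, b = 0.16150.
Gradient magnitude |∇z| = √(a² + b²) = √(0.09394 + 0.02608) = 0.34644.
True dip = arctan(0.34644) = 19.1°, dipping toward ESE (azimuth ≈ 118°).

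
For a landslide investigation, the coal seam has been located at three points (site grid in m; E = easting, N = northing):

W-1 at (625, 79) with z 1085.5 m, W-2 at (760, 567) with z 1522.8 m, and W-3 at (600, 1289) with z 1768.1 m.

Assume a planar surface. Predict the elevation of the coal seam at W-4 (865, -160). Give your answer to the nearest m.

1213 m

Two edge vectors: W-1→W-2 = (135, 488, 437.3), W-1→W-3 = (-25, 1210, 682.6).
Normal n = (W-1→W-2) × (W-1→W-3) = (-196024.2, -103083.5, 175550).
So ∂z/∂E = −n_x/n_z = 1.11663 and ∂z/∂N = −n_y/n_z = 0.58720.
Intercept c from W-1: 1085.5 − 697.89 − 46.39 = 341.22.
At (865, -160): z = 965.9 − 94.0 + 341.22 = 1213.1 m.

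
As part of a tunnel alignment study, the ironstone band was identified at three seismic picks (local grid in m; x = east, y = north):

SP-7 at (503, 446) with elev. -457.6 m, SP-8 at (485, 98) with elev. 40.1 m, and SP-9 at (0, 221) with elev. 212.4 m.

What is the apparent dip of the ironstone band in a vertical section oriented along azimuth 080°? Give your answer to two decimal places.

43.22°

Let the plane be z = a·x + b·y + c.
SP-8−SP-7: −18a − 348b = 497.7;  SP-9−SP-7: −503a − 225b = 670.
Solving gives a = −0.70867, b = −1.39352.
Unit vector along 080° is (sin 80°, cos 80°) = (0.9848, 0.1736).
Slope in that direction = a·(0.9848) + b·(0.1736) = −0.93988.
Apparent dip = arctan|0.93988| = 43.22° (true dip is 57.4°, so apparent ≤ true as expected).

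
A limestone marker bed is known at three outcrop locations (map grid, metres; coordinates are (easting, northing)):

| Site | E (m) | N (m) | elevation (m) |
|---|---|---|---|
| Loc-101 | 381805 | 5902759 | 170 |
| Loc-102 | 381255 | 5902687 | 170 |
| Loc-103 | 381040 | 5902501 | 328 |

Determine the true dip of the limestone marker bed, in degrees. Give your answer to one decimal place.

45.3°

Let the plane be z = a·E + b·N + c.
Loc-102−Loc-101: −550a − 72b = 0;  Loc-103−Loc-101: −765a − 258b = 158.
Solving gives a = 0.13103, b = −1.00092.
Gradient magnitude |∇z| = √(a² + b²) = √(0.01717 + 1.00184) = 1.00946.
True dip = arctan(1.00946) = 45.3°, dipping toward N (azimuth ≈ 353°).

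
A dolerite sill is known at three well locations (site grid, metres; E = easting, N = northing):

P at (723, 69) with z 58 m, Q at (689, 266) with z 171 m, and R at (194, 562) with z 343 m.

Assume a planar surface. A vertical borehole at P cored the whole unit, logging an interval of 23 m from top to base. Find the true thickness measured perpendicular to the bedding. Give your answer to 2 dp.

19.96 m

Two edge vectors: P→Q = (-34, 197, 113), P→R = (-529, 493, 285).
Normal n = (P→Q) × (P→R) = (436, -50087, 87451).
So ∂z/∂E = −n_x/n_z = −0.00499 and ∂z/∂N = −n_y/n_z = 0.57274.
|∇z| = √(a²+b²) = 0.57277, so dip δ = arctan(0.57277) = 29.80°.
True thickness = vertical thickness × cos δ = 23 × cos 29.80° = 19.96 m.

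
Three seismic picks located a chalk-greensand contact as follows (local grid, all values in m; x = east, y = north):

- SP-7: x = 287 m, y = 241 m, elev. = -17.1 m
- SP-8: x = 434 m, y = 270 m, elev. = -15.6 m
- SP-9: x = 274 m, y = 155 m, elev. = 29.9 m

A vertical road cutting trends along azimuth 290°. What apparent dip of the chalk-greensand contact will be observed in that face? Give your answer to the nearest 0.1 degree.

Let the plane be z = a·x + b·y + c.
SP-8−SP-7: 147a + 29b = 1.5;  SP-9−SP-7: −13a − 86b = 47.
Solving gives a = 0.12165, b = −0.56490.
Unit vector along 290° is (sin 290°, cos 290°) = (-0.9397, 0.3420).
Slope in that direction = a·(-0.9397) + b·(0.3420) = −0.30752.
Apparent dip = arctan|0.30752| = 17.1° (true dip is 30.0°, so apparent ≤ true as expected).

17.1°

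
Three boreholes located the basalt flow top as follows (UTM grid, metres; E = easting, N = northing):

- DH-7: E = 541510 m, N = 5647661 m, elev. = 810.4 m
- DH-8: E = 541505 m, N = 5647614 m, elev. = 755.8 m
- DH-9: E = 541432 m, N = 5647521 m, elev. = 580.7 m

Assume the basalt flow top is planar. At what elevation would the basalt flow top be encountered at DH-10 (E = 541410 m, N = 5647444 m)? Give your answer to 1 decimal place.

Two edge vectors: DH-7→DH-8 = (-5, -47, -54.6), DH-7→DH-9 = (-78, -140, -229.7).
Normal n = (DH-7→DH-8) × (DH-7→DH-9) = (3151.9, 3110.3, -2966).
So ∂z/∂E = −n_x/n_z = 1.062677006 and ∂z/∂N = −n_y/n_z = 1.048651382.
Intercept c from DH-7: 810.4 − 575450.23 − 5922427.51 = −6497067.34.
At (541410, 5647444): z = 575344.0 + 5922200.0 − 6497067.34 = 476.6 m.

476.6 m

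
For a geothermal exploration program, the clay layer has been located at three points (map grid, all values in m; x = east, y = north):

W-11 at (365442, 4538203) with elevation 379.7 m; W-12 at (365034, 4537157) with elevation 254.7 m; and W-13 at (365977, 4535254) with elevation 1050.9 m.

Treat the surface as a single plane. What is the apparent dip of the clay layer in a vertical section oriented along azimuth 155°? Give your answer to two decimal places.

19.96°

Two edge vectors: W-11→W-12 = (-408, -1046, -125), W-11→W-13 = (535, -2949, 671.2).
Normal n = (W-11→W-12) × (W-11→W-13) = (-1070700.2, 206974.6, 1762802).
So ∂z/∂x = −n_x/n_z = 0.60739 and ∂z/∂y = −n_y/n_z = −0.11741.
Unit vector along 155° is (sin 155°, cos 155°) = (0.4226, -0.9063).
Slope in that direction = a·(0.4226) + b·(-0.9063) = 0.36310.
Apparent dip = arctan|0.36310| = 19.96° (true dip is 31.7°, so apparent ≤ true as expected).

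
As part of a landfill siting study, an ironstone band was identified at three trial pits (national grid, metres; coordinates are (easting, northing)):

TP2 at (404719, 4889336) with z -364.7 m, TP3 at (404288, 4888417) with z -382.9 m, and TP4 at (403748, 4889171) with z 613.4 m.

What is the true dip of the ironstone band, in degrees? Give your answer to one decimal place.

Let the plane be z = a·E + b·N + c.
TP3−TP2: −431a − 919b = −18.2;  TP4−TP2: −971a − 165b = 978.1.
Solving gives a = −1.09820, b = 0.53485.
Gradient magnitude |∇z| = √(a² + b²) = √(1.20604 + 0.28606) = 1.22151.
True dip = arctan(1.22151) = 50.7°, dipping toward ESE (azimuth ≈ 116°).

50.7°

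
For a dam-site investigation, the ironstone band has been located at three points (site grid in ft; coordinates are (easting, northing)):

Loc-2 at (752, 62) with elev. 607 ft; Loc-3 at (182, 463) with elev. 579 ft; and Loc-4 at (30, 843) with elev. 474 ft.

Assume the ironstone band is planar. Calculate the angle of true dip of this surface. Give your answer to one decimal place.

22.3°

Two edge vectors: Loc-2→Loc-3 = (-570, 401, -28), Loc-2→Loc-4 = (-722, 781, -133).
Normal n = (Loc-2→Loc-3) × (Loc-2→Loc-4) = (-31465, -55594, -155648).
So ∂z/∂E = −n_x/n_z = −0.20215 and ∂z/∂N = −n_y/n_z = −0.35718.
Gradient magnitude |∇z| = √(a² + b²) = √(0.04087 + 0.12758) = 0.41042.
True dip = arctan(0.41042) = 22.3°, dipping toward NNE (azimuth ≈ 030°).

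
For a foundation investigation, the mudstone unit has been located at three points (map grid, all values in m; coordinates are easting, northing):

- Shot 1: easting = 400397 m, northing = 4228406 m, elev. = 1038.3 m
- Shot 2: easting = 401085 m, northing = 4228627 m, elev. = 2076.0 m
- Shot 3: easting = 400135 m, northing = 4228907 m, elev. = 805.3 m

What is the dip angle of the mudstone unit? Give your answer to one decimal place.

Let the plane be z = a·easting + b·northing + c.
Shot 2−Shot 1: 688a + 221b = 1037.7;  Shot 3−Shot 1: −262a + 501b = −233.
Solving gives a = 1.41926, b = 0.27714.
Gradient magnitude |∇z| = √(a² + b²) = √(2.01430 + 0.07681) = 1.44607.
True dip = arctan(1.44607) = 55.3°, dipping toward W (azimuth ≈ 259°).

55.3°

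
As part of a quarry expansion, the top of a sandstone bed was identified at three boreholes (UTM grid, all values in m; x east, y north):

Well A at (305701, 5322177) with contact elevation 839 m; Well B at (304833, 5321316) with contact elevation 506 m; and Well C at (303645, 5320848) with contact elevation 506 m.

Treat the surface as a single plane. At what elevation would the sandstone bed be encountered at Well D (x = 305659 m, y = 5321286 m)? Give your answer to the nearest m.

Two edge vectors: Well A→Well B = (-868, -861, -333), Well A→Well C = (-2056, -1329, -333).
Normal n = (Well A→Well B) × (Well A→Well C) = (-155844, 395604, -616644).
So ∂z/∂x = −n_x/n_z = −0.25272929 and ∂z/∂y = −n_y/n_z = 0.64154358.
Intercept c from Well A: 839 + 77259.60 − 3414408.49 = −3336309.90.
At (305659, 5321286): z = −77249.0 + 3413836.9 − 3336309.90 = 278.0 m.

278 m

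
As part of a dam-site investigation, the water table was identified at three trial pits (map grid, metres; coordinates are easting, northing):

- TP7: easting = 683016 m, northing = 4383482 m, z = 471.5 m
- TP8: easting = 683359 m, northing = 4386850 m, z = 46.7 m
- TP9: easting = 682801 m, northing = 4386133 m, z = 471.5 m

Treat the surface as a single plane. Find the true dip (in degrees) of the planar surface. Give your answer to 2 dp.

Let the plane be z = a·easting + b·northing + c.
TP8−TP7: 343a + 3368b = −424.8;  TP9−TP7: −215a + 2651b = 0.
Solving gives a = −0.68944, b = −0.05591.
Gradient magnitude |∇z| = √(a² + b²) = √(0.47533 + 0.00313) = 0.69171.
True dip = arctan(0.69171) = 34.67°, dipping toward E (azimuth ≈ 085°).

34.67°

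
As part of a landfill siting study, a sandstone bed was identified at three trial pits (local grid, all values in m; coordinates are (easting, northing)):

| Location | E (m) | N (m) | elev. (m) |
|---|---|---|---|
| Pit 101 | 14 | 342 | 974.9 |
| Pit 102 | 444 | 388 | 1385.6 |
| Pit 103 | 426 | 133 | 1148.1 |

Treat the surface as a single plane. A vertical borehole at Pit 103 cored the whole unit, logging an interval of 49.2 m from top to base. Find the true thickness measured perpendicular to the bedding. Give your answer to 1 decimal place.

31.1 m

Let the plane be z = a·E + b·N + c.
Pit 102−Pit 101: 430a + 46b = 410.7;  Pit 103−Pit 101: 412a − 209b = 173.2.
Solving gives a = 0.86199, b = 0.87053.
|∇z| = √(a²+b²) = 1.22509, so dip δ = arctan(1.22509) = 50.78°.
True thickness = vertical thickness × cos δ = 49.2 × cos 50.78° = 31.1 m.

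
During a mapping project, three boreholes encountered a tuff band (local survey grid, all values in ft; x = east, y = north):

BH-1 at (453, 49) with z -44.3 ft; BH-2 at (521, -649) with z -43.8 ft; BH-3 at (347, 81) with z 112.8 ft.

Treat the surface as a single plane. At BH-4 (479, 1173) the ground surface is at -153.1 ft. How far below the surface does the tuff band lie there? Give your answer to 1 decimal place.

98.9 ft

Let the plane be z = a·x + b·y + c.
BH-2−BH-1: 68a − 698b = 0.5;  BH-3−BH-1: −106a + 32b = 157.1.
Solving gives a = −1.527207, b = −0.149499.
Then c = -44.3 − a·453 − b·49 = 654.85.
At (479, 1173): z_contact = −731.53 − 175.36 + 654.85 = -252.04 ft.
Depth below ground = -153.1 − (-252.04) = 98.9 ft.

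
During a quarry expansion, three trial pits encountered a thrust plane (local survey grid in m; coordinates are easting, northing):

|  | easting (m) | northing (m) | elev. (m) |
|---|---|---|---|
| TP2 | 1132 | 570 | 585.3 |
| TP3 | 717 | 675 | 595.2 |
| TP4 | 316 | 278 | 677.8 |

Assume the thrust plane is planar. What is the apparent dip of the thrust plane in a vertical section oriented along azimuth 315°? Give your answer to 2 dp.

3.46°

Let the plane be z = a·easting + b·northing + c.
TP3−TP2: −415a + 105b = 9.9;  TP4−TP2: −816a − 292b = 92.5.
Solving gives a = −0.06093, b = −0.14652.
Unit vector along 315° is (sin 315°, cos 315°) = (-0.7071, 0.7071).
Slope in that direction = a·(-0.7071) + b·(0.7071) = −0.06052.
Apparent dip = arctan|0.06052| = 3.46° (true dip is 9.0°, so apparent ≤ true as expected).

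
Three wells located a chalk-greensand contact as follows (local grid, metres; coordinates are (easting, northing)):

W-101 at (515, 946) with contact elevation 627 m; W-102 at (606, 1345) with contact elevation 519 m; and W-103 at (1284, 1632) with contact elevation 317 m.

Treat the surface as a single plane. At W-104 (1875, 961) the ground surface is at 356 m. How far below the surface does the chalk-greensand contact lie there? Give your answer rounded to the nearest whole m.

Two edge vectors: W-101→W-102 = (91, 399, -108), W-101→W-103 = (769, 686, -310).
Normal n = (W-101→W-102) × (W-101→W-103) = (-49602, -54842, -244405).
So ∂z/∂E = −n_x/n_z = −0.20295 and ∂z/∂N = −n_y/n_z = −0.22439.
Intercept c from W-101: 627 + 104.52 + 212.27 = 943.79.
At (1875, 961): z_contact = −380.5 − 215.6 + 943.79 = 347.6 m.
Depth below ground = 356 − 347.6 = 8 m.

8 m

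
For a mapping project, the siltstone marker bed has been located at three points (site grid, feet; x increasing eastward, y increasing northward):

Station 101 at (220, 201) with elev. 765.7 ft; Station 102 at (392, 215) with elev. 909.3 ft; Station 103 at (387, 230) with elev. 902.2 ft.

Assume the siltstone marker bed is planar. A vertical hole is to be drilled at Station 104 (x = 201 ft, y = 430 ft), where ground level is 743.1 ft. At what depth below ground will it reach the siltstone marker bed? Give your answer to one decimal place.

Let the plane be z = a·x + b·y + c.
Station 102−Station 101: 172a + 14b = 143.6;  Station 103−Station 101: 167a + 29b = 136.5.
Solving gives a = 0.85034, b = −0.18989.
Then c = 765.7 − a·220 − b·201 = 616.79.
At (201, 430): z_contact = 170.92 − 81.65 + 616.79 = 706.06 ft.
Depth below ground = 743.1 − 706.06 = 37.0 ft.

37.0 ft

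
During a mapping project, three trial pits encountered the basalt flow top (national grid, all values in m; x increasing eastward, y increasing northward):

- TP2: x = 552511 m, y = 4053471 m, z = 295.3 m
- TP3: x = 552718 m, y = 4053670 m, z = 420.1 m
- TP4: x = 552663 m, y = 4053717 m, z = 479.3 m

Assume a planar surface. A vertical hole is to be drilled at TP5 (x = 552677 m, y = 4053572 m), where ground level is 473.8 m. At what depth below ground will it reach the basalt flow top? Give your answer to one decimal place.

Two edge vectors: TP2→TP3 = (207, 199, 124.8), TP2→TP4 = (152, 246, 184).
Normal n = (TP2→TP3) × (TP2→TP4) = (5915.2, -19118.4, 20674).
So ∂z/∂x = −n_x/n_z = −0.286117829 and ∂z/∂y = −n_y/n_z = 0.924755732.
Intercept c from TP2: 295.3 + 158083.25 − 3748470.54 = −3590091.99.
At (552677, 4053572): z_contact = −158130.74 + 3748563.94 − 3590091.99 = 341.20 m.
Depth below ground = 473.8 − 341.20 = 132.6 m.

132.6 m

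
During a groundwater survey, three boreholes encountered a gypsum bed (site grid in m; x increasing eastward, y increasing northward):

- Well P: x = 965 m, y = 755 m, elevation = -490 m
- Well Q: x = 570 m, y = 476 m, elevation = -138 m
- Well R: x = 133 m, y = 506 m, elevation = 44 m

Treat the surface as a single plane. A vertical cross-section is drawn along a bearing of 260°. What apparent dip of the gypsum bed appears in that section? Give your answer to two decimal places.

29.16°

Let the plane be z = a·x + b·y + c.
Well Q−Well P: −395a − 279b = 352;  Well R−Well P: −832a − 249b = 534.
Solving gives a = −0.45852, b = −0.61249.
Unit vector along 260° is (sin 260°, cos 260°) = (-0.9848, -0.1736).
Slope in that direction = a·(-0.9848) + b·(-0.1736) = 0.55791.
Apparent dip = arctan|0.55791| = 29.16° (true dip is 37.4°, so apparent ≤ true as expected).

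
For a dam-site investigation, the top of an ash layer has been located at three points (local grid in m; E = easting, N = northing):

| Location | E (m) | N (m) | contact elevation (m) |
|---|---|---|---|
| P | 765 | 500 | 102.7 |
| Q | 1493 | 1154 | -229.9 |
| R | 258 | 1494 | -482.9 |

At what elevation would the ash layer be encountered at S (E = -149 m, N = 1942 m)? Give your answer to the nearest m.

Two edge vectors: P→Q = (728, 654, -332.6), P→R = (-507, 994, -585.6).
Normal n = (P→Q) × (P→R) = (-52378, 594945, 1055210).
So ∂z/∂E = −n_x/n_z = 0.04964 and ∂z/∂N = −n_y/n_z = −0.56382.
Intercept c from P: 102.7 − 37.97 + 281.91 = 346.64.
At (-149, 1942): z = −7.4 − 1094.9 + 346.64 = -755.7 m.

-756 m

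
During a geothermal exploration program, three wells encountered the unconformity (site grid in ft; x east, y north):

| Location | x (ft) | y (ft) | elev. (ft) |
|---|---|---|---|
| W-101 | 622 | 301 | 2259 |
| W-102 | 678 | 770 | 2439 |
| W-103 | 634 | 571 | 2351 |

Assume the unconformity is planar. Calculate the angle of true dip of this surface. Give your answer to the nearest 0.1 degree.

33.2°

Let the plane be z = a·x + b·y + c.
W-102−W-101: 56a + 469b = 180;  W-103−W-101: 12a + 270b = 92.
Solving gives a = 0.57438, b = 0.31521.
Gradient magnitude |∇z| = √(a² + b²) = √(0.32991 + 0.09936) = 0.65519.
True dip = arctan(0.65519) = 33.2°, dipping toward WSW (azimuth ≈ 241°).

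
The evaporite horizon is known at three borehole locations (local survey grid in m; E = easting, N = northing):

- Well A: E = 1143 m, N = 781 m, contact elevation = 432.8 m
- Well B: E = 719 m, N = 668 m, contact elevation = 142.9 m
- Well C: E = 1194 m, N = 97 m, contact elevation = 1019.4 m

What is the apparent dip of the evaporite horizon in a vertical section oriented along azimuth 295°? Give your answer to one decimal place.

48.9°

Two edge vectors: Well A→Well B = (-424, -113, -289.9), Well A→Well C = (51, -684, 586.6).
Normal n = (Well A→Well B) × (Well A→Well C) = (-264577.4, 233933.5, 295779).
So ∂z/∂E = −n_x/n_z = 0.89451 and ∂z/∂N = −n_y/n_z = −0.79091.
Unit vector along 295° is (sin 295°, cos 295°) = (-0.9063, 0.4226).
Slope in that direction = a·(-0.9063) + b·(0.4226) = −1.14495.
Apparent dip = arctan|1.14495| = 48.9° (true dip is 50.1°, so apparent ≤ true as expected).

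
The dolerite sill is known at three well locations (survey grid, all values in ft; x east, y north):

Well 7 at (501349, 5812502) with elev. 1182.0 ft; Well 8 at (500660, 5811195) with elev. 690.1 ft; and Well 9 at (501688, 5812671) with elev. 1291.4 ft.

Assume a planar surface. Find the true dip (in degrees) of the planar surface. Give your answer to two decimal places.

Two edge vectors: Well 7→Well 8 = (-689, -1307, -491.9), Well 7→Well 9 = (339, 169, 109.4).
Normal n = (Well 7→Well 8) × (Well 7→Well 9) = (-59854.7, -91377.5, 326632).
So ∂z/∂x = −n_x/n_z = 0.18325 and ∂z/∂y = −n_y/n_z = 0.27976.
Gradient magnitude |∇z| = √(a² + b²) = √(0.03358 + 0.07826) = 0.33443.
True dip = arctan(0.33443) = 18.49°, dipping toward SSW (azimuth ≈ 213°).

18.49°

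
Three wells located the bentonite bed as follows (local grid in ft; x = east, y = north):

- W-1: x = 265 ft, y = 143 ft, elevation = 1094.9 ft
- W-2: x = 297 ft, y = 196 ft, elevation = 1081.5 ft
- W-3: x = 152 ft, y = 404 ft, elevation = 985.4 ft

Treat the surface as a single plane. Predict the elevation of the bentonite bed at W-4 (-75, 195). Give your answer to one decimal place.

Two edge vectors: W-1→W-2 = (32, 53, -13.4), W-1→W-3 = (-113, 261, -109.5).
Normal n = (W-1→W-2) × (W-1→W-3) = (-2306.1, 5018.2, 14341).
So ∂z/∂x = −n_x/n_z = 0.16080 and ∂z/∂y = −n_y/n_z = −0.34992.
Intercept c from W-1: 1094.9 − 42.61 + 50.04 = 1102.33.
At (-75, 195): z = −12.1 − 68.2 + 1102.33 = 1022.0 ft.

1022.0 ft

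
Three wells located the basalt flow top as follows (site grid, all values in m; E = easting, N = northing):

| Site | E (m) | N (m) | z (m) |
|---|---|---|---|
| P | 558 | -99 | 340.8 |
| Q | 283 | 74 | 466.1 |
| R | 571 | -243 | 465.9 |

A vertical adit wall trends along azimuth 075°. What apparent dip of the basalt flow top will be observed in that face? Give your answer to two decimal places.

Let the plane be z = a·E + b·N + c.
Q−P: −275a + 173b = 125.3;  R−P: 13a − 144b = 125.1.
Solving gives a = −1.06250, b = −0.96467.
Unit vector along 075° is (sin 75°, cos 75°) = (0.9659, 0.2588).
Slope in that direction = a·(0.9659) + b·(0.2588) = −1.27597.
Apparent dip = arctan|1.27597| = 51.91° (true dip is 55.1°, so apparent ≤ true as expected).

51.91°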